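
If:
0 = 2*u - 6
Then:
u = 3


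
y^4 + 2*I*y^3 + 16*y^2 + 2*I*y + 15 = (y - 3*I)*(y - I)*(y + I)*(y + 5*I)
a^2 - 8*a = a*(a - 8)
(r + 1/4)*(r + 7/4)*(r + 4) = r^3 + 6*r^2 + 135*r/16 + 7/4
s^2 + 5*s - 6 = (s - 1)*(s + 6)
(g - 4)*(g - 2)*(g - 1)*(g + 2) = g^4 - 5*g^3 + 20*g - 16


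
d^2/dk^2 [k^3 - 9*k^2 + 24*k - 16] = 6*k - 18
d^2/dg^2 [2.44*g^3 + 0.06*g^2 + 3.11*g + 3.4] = 14.64*g + 0.12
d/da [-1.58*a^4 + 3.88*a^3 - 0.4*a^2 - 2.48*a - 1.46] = -6.32*a^3 + 11.64*a^2 - 0.8*a - 2.48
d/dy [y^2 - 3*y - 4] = 2*y - 3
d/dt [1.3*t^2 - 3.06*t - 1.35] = 2.6*t - 3.06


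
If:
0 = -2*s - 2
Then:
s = -1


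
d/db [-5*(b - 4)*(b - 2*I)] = -10*b + 20 + 10*I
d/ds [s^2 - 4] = 2*s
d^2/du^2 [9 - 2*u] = 0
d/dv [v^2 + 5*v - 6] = 2*v + 5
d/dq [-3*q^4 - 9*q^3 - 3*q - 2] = -12*q^3 - 27*q^2 - 3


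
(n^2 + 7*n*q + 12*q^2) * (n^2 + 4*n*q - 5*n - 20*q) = n^4 + 11*n^3*q - 5*n^3 + 40*n^2*q^2 - 55*n^2*q + 48*n*q^3 - 200*n*q^2 - 240*q^3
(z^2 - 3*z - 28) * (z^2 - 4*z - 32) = z^4 - 7*z^3 - 48*z^2 + 208*z + 896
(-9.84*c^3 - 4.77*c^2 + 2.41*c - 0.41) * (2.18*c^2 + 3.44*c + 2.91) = -21.4512*c^5 - 44.2482*c^4 - 39.7894*c^3 - 6.4841*c^2 + 5.6027*c - 1.1931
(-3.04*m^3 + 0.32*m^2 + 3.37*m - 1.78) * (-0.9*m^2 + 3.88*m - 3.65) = 2.736*m^5 - 12.0832*m^4 + 9.3046*m^3 + 13.5096*m^2 - 19.2069*m + 6.497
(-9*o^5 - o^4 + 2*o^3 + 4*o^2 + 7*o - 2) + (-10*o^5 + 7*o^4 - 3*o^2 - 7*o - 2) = -19*o^5 + 6*o^4 + 2*o^3 + o^2 - 4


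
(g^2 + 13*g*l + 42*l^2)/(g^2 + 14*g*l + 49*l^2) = (g + 6*l)/(g + 7*l)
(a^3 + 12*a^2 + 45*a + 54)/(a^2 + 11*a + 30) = (a^2 + 6*a + 9)/(a + 5)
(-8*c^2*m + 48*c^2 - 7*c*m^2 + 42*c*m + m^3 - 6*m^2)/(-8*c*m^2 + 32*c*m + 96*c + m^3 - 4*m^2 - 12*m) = (c + m)/(m + 2)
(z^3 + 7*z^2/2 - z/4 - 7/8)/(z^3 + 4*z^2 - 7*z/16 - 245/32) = 4*(4*z^2 - 1)/(16*z^2 + 8*z - 35)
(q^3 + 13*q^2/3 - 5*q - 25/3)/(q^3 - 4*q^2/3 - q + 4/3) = (3*q^2 + 10*q - 25)/(3*q^2 - 7*q + 4)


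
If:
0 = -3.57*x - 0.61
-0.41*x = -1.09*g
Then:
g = -0.06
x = -0.17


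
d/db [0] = 0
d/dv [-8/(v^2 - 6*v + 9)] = 16*(v - 3)/(v^2 - 6*v + 9)^2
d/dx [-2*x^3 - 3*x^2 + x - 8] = -6*x^2 - 6*x + 1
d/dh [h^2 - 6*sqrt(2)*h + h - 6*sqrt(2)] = 2*h - 6*sqrt(2) + 1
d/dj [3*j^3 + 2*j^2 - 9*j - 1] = 9*j^2 + 4*j - 9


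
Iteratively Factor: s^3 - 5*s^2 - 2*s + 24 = (s - 4)*(s^2 - s - 6) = (s - 4)*(s + 2)*(s - 3)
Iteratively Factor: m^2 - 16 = (m - 4)*(m + 4)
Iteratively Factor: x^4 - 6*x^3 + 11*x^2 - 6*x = (x)*(x^3 - 6*x^2 + 11*x - 6) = x*(x - 2)*(x^2 - 4*x + 3) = x*(x - 3)*(x - 2)*(x - 1)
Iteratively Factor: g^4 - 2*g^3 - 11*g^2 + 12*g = (g - 4)*(g^3 + 2*g^2 - 3*g) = (g - 4)*(g - 1)*(g^2 + 3*g) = (g - 4)*(g - 1)*(g + 3)*(g)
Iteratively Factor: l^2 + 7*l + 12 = (l + 3)*(l + 4)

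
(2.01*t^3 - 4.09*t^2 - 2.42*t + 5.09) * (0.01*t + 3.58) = 0.0201*t^4 + 7.1549*t^3 - 14.6664*t^2 - 8.6127*t + 18.2222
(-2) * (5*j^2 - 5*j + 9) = -10*j^2 + 10*j - 18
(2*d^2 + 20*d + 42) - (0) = 2*d^2 + 20*d + 42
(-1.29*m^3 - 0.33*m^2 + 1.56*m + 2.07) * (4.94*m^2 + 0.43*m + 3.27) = -6.3726*m^5 - 2.1849*m^4 + 3.3462*m^3 + 9.8175*m^2 + 5.9913*m + 6.7689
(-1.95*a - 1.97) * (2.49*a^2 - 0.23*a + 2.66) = -4.8555*a^3 - 4.4568*a^2 - 4.7339*a - 5.2402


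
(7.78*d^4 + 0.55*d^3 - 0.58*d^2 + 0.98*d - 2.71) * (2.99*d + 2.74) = 23.2622*d^5 + 22.9617*d^4 - 0.2272*d^3 + 1.341*d^2 - 5.4177*d - 7.4254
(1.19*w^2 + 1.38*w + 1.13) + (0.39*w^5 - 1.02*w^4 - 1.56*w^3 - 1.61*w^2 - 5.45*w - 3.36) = 0.39*w^5 - 1.02*w^4 - 1.56*w^3 - 0.42*w^2 - 4.07*w - 2.23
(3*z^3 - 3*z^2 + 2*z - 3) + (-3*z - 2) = 3*z^3 - 3*z^2 - z - 5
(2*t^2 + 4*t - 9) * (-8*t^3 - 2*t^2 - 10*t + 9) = -16*t^5 - 36*t^4 + 44*t^3 - 4*t^2 + 126*t - 81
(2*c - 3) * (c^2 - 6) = 2*c^3 - 3*c^2 - 12*c + 18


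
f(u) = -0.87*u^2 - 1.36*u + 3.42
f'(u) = -1.74*u - 1.36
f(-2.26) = 2.05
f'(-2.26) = 2.57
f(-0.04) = 3.47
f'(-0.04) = -1.29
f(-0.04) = 3.47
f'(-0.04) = -1.29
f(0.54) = 2.43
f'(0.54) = -2.30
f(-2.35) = 1.81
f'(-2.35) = 2.73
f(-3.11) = -0.77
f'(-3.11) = 4.05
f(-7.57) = -36.14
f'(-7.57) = 11.81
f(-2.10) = 2.44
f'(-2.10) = 2.29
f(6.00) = -36.06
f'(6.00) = -11.80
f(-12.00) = -105.54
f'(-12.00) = 19.52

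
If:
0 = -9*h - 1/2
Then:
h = -1/18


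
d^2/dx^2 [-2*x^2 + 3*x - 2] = -4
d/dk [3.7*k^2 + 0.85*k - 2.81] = 7.4*k + 0.85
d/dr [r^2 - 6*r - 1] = 2*r - 6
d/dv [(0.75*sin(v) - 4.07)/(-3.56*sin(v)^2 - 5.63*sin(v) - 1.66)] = (2.67*sin(v)^2 - 28.9784*sin(v) - 24.1591)*cos(v)/(12.6736*sin(v)^4 + 40.0856*sin(v)^3 + 43.5161*sin(v)^2 + 18.6916*sin(v) + 2.7556)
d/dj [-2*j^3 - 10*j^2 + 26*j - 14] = -6*j^2 - 20*j + 26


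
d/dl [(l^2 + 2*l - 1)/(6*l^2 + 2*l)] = (-5*l^2 + 6*l + 1)/(2*l^2*(9*l^2 + 6*l + 1))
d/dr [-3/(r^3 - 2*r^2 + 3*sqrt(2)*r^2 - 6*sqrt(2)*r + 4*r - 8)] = 3*(3*r^2 - 4*r + 6*sqrt(2)*r - 6*sqrt(2) + 4)/(r^3 - 2*r^2 + 3*sqrt(2)*r^2 - 6*sqrt(2)*r + 4*r - 8)^2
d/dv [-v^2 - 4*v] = -2*v - 4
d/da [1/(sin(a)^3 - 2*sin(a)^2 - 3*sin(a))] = (4/tan(a) + 3*cos(a)^3/sin(a)^2)/((sin(a) - 3)^2*(sin(a) + 1)^2)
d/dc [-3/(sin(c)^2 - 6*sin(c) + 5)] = 6*(sin(c) - 3)*cos(c)/(sin(c)^2 - 6*sin(c) + 5)^2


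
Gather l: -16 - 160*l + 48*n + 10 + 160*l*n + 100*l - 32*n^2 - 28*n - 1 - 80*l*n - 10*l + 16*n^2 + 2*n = l*(80*n - 70) - 16*n^2 + 22*n - 7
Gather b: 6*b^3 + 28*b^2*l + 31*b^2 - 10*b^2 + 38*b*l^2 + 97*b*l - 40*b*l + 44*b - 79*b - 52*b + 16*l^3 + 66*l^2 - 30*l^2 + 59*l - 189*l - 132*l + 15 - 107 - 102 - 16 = 6*b^3 + b^2*(28*l + 21) + b*(38*l^2 + 57*l - 87) + 16*l^3 + 36*l^2 - 262*l - 210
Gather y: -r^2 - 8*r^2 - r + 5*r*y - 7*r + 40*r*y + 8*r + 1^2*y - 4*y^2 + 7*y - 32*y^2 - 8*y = -9*r^2 + 45*r*y - 36*y^2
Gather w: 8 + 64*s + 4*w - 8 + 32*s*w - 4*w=32*s*w + 64*s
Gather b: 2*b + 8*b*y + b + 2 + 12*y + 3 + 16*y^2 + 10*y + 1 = b*(8*y + 3) + 16*y^2 + 22*y + 6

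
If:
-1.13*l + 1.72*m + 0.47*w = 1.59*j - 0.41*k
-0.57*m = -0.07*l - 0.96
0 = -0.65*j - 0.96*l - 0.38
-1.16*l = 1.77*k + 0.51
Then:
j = 0.597977945225977*w + 4.13336059346268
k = 0.265345674847214*w + 1.80541071531948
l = -0.404880900413422*w - 3.19446290182369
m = 1.29190806468832 - 0.0497222158402448*w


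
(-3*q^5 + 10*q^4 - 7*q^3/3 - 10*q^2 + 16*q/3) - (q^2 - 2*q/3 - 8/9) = -3*q^5 + 10*q^4 - 7*q^3/3 - 11*q^2 + 6*q + 8/9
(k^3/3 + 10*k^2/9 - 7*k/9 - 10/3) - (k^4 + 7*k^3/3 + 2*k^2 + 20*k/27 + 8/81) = -k^4 - 2*k^3 - 8*k^2/9 - 41*k/27 - 278/81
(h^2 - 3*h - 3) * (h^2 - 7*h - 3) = h^4 - 10*h^3 + 15*h^2 + 30*h + 9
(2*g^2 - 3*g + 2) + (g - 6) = 2*g^2 - 2*g - 4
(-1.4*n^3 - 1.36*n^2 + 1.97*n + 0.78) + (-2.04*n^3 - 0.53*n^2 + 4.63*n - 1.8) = -3.44*n^3 - 1.89*n^2 + 6.6*n - 1.02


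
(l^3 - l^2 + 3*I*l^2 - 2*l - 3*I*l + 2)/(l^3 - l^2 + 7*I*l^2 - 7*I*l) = (l^2 + 3*I*l - 2)/(l*(l + 7*I))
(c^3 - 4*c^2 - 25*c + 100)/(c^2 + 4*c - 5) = (c^2 - 9*c + 20)/(c - 1)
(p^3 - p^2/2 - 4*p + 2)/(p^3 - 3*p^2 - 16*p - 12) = (p^2 - 5*p/2 + 1)/(p^2 - 5*p - 6)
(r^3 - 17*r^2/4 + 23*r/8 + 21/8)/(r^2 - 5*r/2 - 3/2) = r - 7/4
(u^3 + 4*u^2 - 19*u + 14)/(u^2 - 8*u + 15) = (u^3 + 4*u^2 - 19*u + 14)/(u^2 - 8*u + 15)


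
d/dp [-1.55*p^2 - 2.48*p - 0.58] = -3.1*p - 2.48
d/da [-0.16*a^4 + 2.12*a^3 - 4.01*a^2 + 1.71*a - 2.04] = -0.64*a^3 + 6.36*a^2 - 8.02*a + 1.71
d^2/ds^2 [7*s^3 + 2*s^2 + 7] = 42*s + 4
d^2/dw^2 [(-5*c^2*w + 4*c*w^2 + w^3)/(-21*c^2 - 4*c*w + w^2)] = c^2*(4368*c^3 + 2016*c^2*w + 1008*c*w^2 + 96*w^3)/(-9261*c^6 - 5292*c^5*w + 315*c^4*w^2 + 440*c^3*w^3 - 15*c^2*w^4 - 12*c*w^5 + w^6)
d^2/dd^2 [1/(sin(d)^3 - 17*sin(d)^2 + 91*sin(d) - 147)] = (-9*sin(d)^4 + 61*sin(d)^3 - 31*sin(d)^2 - 377*sin(d) + 236)/((sin(d) - 7)^4*(sin(d) - 3)^3)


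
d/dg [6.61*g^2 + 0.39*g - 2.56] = 13.22*g + 0.39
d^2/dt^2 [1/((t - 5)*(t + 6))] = 2*((t - 5)^2 + (t - 5)*(t + 6) + (t + 6)^2)/((t - 5)^3*(t + 6)^3)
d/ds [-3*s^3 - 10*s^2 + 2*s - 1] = -9*s^2 - 20*s + 2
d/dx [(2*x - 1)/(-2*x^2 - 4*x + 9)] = 2*(2*x^2 - 2*x + 7)/(4*x^4 + 16*x^3 - 20*x^2 - 72*x + 81)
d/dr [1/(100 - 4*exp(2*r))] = exp(2*r)/(2*(exp(2*r) - 25)^2)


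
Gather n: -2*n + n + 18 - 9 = 9 - n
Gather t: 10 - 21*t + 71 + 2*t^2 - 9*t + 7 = 2*t^2 - 30*t + 88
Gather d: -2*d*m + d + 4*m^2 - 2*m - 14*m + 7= d*(1 - 2*m) + 4*m^2 - 16*m + 7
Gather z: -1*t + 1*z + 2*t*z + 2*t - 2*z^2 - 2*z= t - 2*z^2 + z*(2*t - 1)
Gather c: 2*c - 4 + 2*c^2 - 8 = 2*c^2 + 2*c - 12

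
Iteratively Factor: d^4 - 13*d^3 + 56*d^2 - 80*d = (d)*(d^3 - 13*d^2 + 56*d - 80) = d*(d - 4)*(d^2 - 9*d + 20) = d*(d - 5)*(d - 4)*(d - 4)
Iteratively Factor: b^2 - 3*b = (b - 3)*(b)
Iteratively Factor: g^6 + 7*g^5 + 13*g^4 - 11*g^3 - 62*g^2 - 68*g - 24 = (g - 2)*(g^5 + 9*g^4 + 31*g^3 + 51*g^2 + 40*g + 12) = (g - 2)*(g + 1)*(g^4 + 8*g^3 + 23*g^2 + 28*g + 12) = (g - 2)*(g + 1)*(g + 2)*(g^3 + 6*g^2 + 11*g + 6) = (g - 2)*(g + 1)^2*(g + 2)*(g^2 + 5*g + 6) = (g - 2)*(g + 1)^2*(g + 2)^2*(g + 3)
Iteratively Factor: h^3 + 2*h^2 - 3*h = (h)*(h^2 + 2*h - 3) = h*(h - 1)*(h + 3)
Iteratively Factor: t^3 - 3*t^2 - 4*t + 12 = (t + 2)*(t^2 - 5*t + 6) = (t - 3)*(t + 2)*(t - 2)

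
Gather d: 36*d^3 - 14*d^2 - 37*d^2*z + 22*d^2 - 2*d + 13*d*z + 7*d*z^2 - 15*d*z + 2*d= 36*d^3 + d^2*(8 - 37*z) + d*(7*z^2 - 2*z)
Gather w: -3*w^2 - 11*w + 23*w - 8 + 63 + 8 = -3*w^2 + 12*w + 63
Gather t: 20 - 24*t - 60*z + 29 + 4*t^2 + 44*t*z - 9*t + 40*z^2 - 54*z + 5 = 4*t^2 + t*(44*z - 33) + 40*z^2 - 114*z + 54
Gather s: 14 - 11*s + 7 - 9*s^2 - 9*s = -9*s^2 - 20*s + 21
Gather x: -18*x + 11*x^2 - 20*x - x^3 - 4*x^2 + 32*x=-x^3 + 7*x^2 - 6*x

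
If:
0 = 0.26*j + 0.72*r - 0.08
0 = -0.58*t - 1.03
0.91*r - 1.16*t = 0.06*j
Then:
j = 5.56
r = -1.90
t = -1.78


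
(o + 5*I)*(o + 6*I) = o^2 + 11*I*o - 30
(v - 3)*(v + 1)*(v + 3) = v^3 + v^2 - 9*v - 9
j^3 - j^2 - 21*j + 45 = (j - 3)^2*(j + 5)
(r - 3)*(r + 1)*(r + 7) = r^3 + 5*r^2 - 17*r - 21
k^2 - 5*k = k*(k - 5)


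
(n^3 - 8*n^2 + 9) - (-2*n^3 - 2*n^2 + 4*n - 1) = 3*n^3 - 6*n^2 - 4*n + 10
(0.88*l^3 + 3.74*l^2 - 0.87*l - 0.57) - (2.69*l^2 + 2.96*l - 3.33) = 0.88*l^3 + 1.05*l^2 - 3.83*l + 2.76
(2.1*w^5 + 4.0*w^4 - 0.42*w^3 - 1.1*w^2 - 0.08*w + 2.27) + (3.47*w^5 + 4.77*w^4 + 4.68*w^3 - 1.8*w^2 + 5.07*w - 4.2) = 5.57*w^5 + 8.77*w^4 + 4.26*w^3 - 2.9*w^2 + 4.99*w - 1.93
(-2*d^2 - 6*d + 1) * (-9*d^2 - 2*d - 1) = 18*d^4 + 58*d^3 + 5*d^2 + 4*d - 1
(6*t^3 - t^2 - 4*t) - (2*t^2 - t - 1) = 6*t^3 - 3*t^2 - 3*t + 1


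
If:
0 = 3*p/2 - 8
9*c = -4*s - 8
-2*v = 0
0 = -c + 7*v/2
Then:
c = 0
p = 16/3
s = -2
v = 0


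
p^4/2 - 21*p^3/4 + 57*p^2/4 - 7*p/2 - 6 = (p/2 + 1/4)*(p - 6)*(p - 4)*(p - 1)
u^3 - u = u*(u - 1)*(u + 1)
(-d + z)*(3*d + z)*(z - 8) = -3*d^2*z + 24*d^2 + 2*d*z^2 - 16*d*z + z^3 - 8*z^2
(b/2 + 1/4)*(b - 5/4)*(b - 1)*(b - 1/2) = b^4/2 - 9*b^3/8 + b^2/2 + 9*b/32 - 5/32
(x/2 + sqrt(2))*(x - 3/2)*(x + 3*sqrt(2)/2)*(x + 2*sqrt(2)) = x^4/2 - 3*x^3/4 + 11*sqrt(2)*x^3/4 - 33*sqrt(2)*x^2/8 + 10*x^2 - 15*x + 6*sqrt(2)*x - 9*sqrt(2)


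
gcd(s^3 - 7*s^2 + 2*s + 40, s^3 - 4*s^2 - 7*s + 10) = s^2 - 3*s - 10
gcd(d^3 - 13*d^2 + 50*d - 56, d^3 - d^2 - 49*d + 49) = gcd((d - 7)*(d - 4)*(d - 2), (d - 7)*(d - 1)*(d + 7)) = d - 7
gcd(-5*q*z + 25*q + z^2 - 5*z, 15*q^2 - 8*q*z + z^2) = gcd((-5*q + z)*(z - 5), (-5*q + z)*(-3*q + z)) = -5*q + z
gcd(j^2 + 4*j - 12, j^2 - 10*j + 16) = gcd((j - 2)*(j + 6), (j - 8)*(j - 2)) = j - 2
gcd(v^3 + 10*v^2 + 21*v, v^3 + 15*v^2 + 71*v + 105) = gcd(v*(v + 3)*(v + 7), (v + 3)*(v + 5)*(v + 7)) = v^2 + 10*v + 21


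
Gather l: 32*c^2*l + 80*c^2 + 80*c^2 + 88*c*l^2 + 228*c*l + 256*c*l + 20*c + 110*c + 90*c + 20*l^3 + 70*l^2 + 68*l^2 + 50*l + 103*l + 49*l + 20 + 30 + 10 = 160*c^2 + 220*c + 20*l^3 + l^2*(88*c + 138) + l*(32*c^2 + 484*c + 202) + 60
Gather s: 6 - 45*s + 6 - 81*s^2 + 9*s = -81*s^2 - 36*s + 12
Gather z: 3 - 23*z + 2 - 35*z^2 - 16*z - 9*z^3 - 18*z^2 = -9*z^3 - 53*z^2 - 39*z + 5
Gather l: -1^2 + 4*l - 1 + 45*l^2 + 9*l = 45*l^2 + 13*l - 2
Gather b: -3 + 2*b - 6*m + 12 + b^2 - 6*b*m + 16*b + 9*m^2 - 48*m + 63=b^2 + b*(18 - 6*m) + 9*m^2 - 54*m + 72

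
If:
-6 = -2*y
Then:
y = 3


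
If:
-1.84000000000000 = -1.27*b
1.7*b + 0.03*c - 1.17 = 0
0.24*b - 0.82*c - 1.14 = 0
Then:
No Solution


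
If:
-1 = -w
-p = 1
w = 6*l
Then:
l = 1/6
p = -1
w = 1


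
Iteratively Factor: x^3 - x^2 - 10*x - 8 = (x - 4)*(x^2 + 3*x + 2) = (x - 4)*(x + 1)*(x + 2)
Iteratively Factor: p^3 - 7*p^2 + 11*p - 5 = (p - 1)*(p^2 - 6*p + 5) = (p - 5)*(p - 1)*(p - 1)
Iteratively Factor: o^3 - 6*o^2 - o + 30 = (o - 5)*(o^2 - o - 6) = (o - 5)*(o - 3)*(o + 2)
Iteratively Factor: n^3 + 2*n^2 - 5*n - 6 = (n + 1)*(n^2 + n - 6) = (n + 1)*(n + 3)*(n - 2)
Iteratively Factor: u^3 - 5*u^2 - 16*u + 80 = (u + 4)*(u^2 - 9*u + 20) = (u - 5)*(u + 4)*(u - 4)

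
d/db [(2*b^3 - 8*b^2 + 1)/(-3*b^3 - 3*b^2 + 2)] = b*(-30*b^3 + 21*b - 26)/(9*b^6 + 18*b^5 + 9*b^4 - 12*b^3 - 12*b^2 + 4)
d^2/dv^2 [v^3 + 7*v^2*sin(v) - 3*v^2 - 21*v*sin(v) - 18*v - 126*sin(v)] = -7*v^2*sin(v) + 21*v*sin(v) + 28*v*cos(v) + 6*v + 140*sin(v) - 42*cos(v) - 6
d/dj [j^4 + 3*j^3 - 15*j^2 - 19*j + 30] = 4*j^3 + 9*j^2 - 30*j - 19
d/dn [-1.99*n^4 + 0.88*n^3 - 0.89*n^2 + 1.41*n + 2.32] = -7.96*n^3 + 2.64*n^2 - 1.78*n + 1.41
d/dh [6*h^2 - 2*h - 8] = 12*h - 2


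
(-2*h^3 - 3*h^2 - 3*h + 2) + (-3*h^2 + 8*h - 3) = -2*h^3 - 6*h^2 + 5*h - 1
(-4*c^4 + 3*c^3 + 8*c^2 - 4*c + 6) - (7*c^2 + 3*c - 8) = -4*c^4 + 3*c^3 + c^2 - 7*c + 14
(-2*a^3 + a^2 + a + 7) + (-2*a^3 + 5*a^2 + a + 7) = -4*a^3 + 6*a^2 + 2*a + 14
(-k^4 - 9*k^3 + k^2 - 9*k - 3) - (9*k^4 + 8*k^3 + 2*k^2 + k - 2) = -10*k^4 - 17*k^3 - k^2 - 10*k - 1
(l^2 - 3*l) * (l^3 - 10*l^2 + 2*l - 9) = l^5 - 13*l^4 + 32*l^3 - 15*l^2 + 27*l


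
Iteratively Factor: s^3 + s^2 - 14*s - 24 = (s + 3)*(s^2 - 2*s - 8) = (s - 4)*(s + 3)*(s + 2)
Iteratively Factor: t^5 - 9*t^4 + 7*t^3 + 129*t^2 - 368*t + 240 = (t + 4)*(t^4 - 13*t^3 + 59*t^2 - 107*t + 60) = (t - 3)*(t + 4)*(t^3 - 10*t^2 + 29*t - 20) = (t - 3)*(t - 1)*(t + 4)*(t^2 - 9*t + 20) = (t - 4)*(t - 3)*(t - 1)*(t + 4)*(t - 5)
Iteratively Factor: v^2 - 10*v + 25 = (v - 5)*(v - 5)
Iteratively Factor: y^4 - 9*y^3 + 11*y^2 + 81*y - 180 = (y + 3)*(y^3 - 12*y^2 + 47*y - 60) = (y - 4)*(y + 3)*(y^2 - 8*y + 15) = (y - 5)*(y - 4)*(y + 3)*(y - 3)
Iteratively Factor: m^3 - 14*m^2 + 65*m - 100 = (m - 4)*(m^2 - 10*m + 25) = (m - 5)*(m - 4)*(m - 5)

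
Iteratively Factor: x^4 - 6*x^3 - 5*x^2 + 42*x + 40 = (x + 1)*(x^3 - 7*x^2 + 2*x + 40) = (x + 1)*(x + 2)*(x^2 - 9*x + 20) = (x - 5)*(x + 1)*(x + 2)*(x - 4)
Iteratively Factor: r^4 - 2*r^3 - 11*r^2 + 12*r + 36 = (r - 3)*(r^3 + r^2 - 8*r - 12) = (r - 3)*(r + 2)*(r^2 - r - 6) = (r - 3)*(r + 2)^2*(r - 3)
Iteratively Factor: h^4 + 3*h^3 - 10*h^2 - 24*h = (h)*(h^3 + 3*h^2 - 10*h - 24) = h*(h - 3)*(h^2 + 6*h + 8) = h*(h - 3)*(h + 2)*(h + 4)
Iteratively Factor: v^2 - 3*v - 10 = (v + 2)*(v - 5)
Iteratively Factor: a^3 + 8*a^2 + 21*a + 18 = (a + 2)*(a^2 + 6*a + 9) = (a + 2)*(a + 3)*(a + 3)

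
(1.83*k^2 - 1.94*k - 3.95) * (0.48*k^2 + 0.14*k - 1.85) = 0.8784*k^4 - 0.675*k^3 - 5.5531*k^2 + 3.036*k + 7.3075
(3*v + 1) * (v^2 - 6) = 3*v^3 + v^2 - 18*v - 6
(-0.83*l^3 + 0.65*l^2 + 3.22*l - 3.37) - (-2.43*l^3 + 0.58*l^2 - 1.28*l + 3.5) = 1.6*l^3 + 0.0700000000000001*l^2 + 4.5*l - 6.87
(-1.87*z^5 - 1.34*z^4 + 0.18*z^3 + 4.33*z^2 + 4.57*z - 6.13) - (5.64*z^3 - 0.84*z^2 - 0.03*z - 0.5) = -1.87*z^5 - 1.34*z^4 - 5.46*z^3 + 5.17*z^2 + 4.6*z - 5.63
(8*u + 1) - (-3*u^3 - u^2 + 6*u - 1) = 3*u^3 + u^2 + 2*u + 2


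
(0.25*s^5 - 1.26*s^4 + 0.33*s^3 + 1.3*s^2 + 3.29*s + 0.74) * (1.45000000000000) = 0.3625*s^5 - 1.827*s^4 + 0.4785*s^3 + 1.885*s^2 + 4.7705*s + 1.073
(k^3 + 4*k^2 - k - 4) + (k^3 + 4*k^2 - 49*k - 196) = 2*k^3 + 8*k^2 - 50*k - 200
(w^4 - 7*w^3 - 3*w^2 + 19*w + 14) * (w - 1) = w^5 - 8*w^4 + 4*w^3 + 22*w^2 - 5*w - 14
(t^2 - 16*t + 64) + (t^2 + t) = 2*t^2 - 15*t + 64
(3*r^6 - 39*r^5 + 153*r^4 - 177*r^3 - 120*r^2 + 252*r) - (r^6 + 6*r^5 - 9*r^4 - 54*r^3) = 2*r^6 - 45*r^5 + 162*r^4 - 123*r^3 - 120*r^2 + 252*r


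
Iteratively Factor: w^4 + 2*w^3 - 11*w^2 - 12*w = (w)*(w^3 + 2*w^2 - 11*w - 12) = w*(w + 1)*(w^2 + w - 12) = w*(w + 1)*(w + 4)*(w - 3)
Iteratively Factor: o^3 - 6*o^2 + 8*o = (o - 2)*(o^2 - 4*o) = o*(o - 2)*(o - 4)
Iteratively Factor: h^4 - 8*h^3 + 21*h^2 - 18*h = (h - 2)*(h^3 - 6*h^2 + 9*h) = h*(h - 2)*(h^2 - 6*h + 9) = h*(h - 3)*(h - 2)*(h - 3)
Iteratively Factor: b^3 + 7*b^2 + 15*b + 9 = (b + 3)*(b^2 + 4*b + 3) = (b + 3)^2*(b + 1)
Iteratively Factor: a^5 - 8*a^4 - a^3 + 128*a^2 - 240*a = (a - 5)*(a^4 - 3*a^3 - 16*a^2 + 48*a) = a*(a - 5)*(a^3 - 3*a^2 - 16*a + 48) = a*(a - 5)*(a - 3)*(a^2 - 16) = a*(a - 5)*(a - 4)*(a - 3)*(a + 4)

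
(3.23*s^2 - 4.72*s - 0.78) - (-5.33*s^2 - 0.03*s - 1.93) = 8.56*s^2 - 4.69*s + 1.15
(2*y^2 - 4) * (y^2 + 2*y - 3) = 2*y^4 + 4*y^3 - 10*y^2 - 8*y + 12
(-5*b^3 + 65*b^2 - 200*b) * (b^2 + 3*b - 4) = -5*b^5 + 50*b^4 + 15*b^3 - 860*b^2 + 800*b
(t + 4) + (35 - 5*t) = 39 - 4*t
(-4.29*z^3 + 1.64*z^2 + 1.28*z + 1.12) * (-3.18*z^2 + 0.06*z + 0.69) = 13.6422*z^5 - 5.4726*z^4 - 6.9321*z^3 - 2.3532*z^2 + 0.9504*z + 0.7728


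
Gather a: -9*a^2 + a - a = -9*a^2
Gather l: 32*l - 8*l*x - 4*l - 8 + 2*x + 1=l*(28 - 8*x) + 2*x - 7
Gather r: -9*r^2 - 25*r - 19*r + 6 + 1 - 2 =-9*r^2 - 44*r + 5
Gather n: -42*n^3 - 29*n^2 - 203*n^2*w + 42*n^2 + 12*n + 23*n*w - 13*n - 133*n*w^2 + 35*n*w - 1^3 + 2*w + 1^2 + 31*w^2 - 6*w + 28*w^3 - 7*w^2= -42*n^3 + n^2*(13 - 203*w) + n*(-133*w^2 + 58*w - 1) + 28*w^3 + 24*w^2 - 4*w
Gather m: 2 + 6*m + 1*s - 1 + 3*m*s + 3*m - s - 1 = m*(3*s + 9)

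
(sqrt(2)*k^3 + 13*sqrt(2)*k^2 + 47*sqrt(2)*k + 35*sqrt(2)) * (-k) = -sqrt(2)*k^4 - 13*sqrt(2)*k^3 - 47*sqrt(2)*k^2 - 35*sqrt(2)*k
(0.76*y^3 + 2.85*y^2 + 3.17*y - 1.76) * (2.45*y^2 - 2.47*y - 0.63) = 1.862*y^5 + 5.1053*y^4 + 0.2482*y^3 - 13.9374*y^2 + 2.3501*y + 1.1088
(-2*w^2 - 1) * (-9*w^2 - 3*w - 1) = 18*w^4 + 6*w^3 + 11*w^2 + 3*w + 1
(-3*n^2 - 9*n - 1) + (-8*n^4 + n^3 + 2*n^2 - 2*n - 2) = -8*n^4 + n^3 - n^2 - 11*n - 3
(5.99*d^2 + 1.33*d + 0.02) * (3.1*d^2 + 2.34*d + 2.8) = 18.569*d^4 + 18.1396*d^3 + 19.9462*d^2 + 3.7708*d + 0.056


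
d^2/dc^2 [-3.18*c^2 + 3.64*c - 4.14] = -6.36000000000000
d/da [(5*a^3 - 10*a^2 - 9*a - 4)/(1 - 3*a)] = (-30*a^3 + 45*a^2 - 20*a - 21)/(9*a^2 - 6*a + 1)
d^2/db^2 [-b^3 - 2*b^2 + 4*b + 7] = -6*b - 4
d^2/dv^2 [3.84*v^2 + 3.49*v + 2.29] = 7.68000000000000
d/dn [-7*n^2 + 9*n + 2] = 9 - 14*n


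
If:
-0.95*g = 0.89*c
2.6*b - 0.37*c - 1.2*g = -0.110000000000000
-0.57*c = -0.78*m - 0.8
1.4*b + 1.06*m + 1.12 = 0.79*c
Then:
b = -0.02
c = -0.06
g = 0.06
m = -1.07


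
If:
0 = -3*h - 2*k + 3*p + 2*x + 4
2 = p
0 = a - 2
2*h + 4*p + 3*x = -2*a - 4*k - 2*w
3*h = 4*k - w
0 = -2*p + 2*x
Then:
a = 2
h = 51/11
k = 1/22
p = 2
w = -151/11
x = 2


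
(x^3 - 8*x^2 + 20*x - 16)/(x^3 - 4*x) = (x^2 - 6*x + 8)/(x*(x + 2))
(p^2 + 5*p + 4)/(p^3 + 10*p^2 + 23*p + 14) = (p + 4)/(p^2 + 9*p + 14)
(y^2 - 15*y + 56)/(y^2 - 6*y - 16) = (y - 7)/(y + 2)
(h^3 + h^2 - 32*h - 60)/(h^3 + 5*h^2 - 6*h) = (h^3 + h^2 - 32*h - 60)/(h*(h^2 + 5*h - 6))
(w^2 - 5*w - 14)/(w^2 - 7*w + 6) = (w^2 - 5*w - 14)/(w^2 - 7*w + 6)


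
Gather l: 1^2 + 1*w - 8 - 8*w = -7*w - 7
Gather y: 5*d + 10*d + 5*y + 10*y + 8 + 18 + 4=15*d + 15*y + 30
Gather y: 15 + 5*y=5*y + 15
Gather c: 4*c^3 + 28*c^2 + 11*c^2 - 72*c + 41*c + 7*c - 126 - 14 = 4*c^3 + 39*c^2 - 24*c - 140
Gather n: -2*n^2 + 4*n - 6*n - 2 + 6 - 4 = -2*n^2 - 2*n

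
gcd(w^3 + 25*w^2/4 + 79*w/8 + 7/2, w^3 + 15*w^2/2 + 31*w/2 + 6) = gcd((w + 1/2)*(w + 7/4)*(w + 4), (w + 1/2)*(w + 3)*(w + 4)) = w^2 + 9*w/2 + 2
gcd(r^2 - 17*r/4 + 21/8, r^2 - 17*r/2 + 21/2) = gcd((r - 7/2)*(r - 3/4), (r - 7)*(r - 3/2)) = 1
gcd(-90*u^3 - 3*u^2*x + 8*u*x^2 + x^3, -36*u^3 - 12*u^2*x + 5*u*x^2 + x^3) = -18*u^2 + 3*u*x + x^2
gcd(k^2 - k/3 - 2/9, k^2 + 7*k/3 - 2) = k - 2/3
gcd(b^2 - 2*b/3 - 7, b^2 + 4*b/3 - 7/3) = b + 7/3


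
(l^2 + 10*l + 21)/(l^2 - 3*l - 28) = (l^2 + 10*l + 21)/(l^2 - 3*l - 28)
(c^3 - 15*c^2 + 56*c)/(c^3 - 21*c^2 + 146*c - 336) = c/(c - 6)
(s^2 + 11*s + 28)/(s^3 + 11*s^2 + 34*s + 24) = (s + 7)/(s^2 + 7*s + 6)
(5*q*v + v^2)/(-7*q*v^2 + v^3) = (-5*q - v)/(v*(7*q - v))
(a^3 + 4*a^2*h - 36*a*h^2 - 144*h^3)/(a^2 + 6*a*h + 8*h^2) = (a^2 - 36*h^2)/(a + 2*h)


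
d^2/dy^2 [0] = 0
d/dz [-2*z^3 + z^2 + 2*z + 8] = -6*z^2 + 2*z + 2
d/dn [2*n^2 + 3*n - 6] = 4*n + 3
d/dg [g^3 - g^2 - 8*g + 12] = 3*g^2 - 2*g - 8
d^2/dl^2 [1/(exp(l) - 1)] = (exp(l) + 1)*exp(l)/(exp(l) - 1)^3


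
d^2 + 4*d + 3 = (d + 1)*(d + 3)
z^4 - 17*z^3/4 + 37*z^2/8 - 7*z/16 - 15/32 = (z - 5/2)*(z - 3/2)*(z - 1/2)*(z + 1/4)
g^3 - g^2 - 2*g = g*(g - 2)*(g + 1)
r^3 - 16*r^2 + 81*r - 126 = (r - 7)*(r - 6)*(r - 3)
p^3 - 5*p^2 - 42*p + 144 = (p - 8)*(p - 3)*(p + 6)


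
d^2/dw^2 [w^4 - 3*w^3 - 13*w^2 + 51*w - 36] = 12*w^2 - 18*w - 26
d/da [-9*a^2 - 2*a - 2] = -18*a - 2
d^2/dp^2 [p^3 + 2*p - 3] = 6*p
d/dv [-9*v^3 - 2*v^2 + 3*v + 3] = -27*v^2 - 4*v + 3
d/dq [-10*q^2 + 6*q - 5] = 6 - 20*q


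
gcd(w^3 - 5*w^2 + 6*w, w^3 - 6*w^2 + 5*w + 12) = w - 3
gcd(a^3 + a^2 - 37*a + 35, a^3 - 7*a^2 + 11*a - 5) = a^2 - 6*a + 5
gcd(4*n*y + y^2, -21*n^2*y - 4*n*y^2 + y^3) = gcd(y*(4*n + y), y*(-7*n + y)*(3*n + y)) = y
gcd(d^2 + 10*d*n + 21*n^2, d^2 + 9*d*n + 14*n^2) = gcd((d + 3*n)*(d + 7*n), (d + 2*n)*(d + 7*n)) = d + 7*n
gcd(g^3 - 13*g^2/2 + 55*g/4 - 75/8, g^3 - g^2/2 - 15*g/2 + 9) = g - 3/2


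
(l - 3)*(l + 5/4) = l^2 - 7*l/4 - 15/4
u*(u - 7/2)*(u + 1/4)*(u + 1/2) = u^4 - 11*u^3/4 - 5*u^2/2 - 7*u/16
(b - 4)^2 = b^2 - 8*b + 16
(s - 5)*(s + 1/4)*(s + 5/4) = s^3 - 7*s^2/2 - 115*s/16 - 25/16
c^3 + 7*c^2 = c^2*(c + 7)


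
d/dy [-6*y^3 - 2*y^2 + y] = -18*y^2 - 4*y + 1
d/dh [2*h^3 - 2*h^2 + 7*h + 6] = 6*h^2 - 4*h + 7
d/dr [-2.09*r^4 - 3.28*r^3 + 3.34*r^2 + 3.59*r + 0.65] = -8.36*r^3 - 9.84*r^2 + 6.68*r + 3.59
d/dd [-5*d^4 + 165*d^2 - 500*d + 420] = -20*d^3 + 330*d - 500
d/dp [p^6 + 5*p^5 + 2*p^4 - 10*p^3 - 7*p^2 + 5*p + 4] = 6*p^5 + 25*p^4 + 8*p^3 - 30*p^2 - 14*p + 5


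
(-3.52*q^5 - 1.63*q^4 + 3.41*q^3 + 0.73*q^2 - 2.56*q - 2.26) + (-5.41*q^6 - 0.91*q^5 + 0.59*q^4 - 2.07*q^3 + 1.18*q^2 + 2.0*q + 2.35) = -5.41*q^6 - 4.43*q^5 - 1.04*q^4 + 1.34*q^3 + 1.91*q^2 - 0.56*q + 0.0900000000000003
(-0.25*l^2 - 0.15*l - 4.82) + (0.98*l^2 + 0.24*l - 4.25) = 0.73*l^2 + 0.09*l - 9.07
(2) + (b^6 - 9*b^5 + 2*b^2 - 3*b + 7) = b^6 - 9*b^5 + 2*b^2 - 3*b + 9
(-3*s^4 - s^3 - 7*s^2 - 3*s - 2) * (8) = -24*s^4 - 8*s^3 - 56*s^2 - 24*s - 16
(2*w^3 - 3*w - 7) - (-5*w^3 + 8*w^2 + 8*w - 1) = 7*w^3 - 8*w^2 - 11*w - 6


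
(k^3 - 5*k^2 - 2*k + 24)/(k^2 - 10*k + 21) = (k^2 - 2*k - 8)/(k - 7)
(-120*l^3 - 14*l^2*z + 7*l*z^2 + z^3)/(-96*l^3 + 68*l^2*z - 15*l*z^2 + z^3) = (30*l^2 + 11*l*z + z^2)/(24*l^2 - 11*l*z + z^2)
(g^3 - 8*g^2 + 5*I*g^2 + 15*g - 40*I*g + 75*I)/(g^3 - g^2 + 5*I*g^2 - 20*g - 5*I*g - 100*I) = (g - 3)/(g + 4)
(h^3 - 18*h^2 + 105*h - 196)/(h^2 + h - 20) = (h^2 - 14*h + 49)/(h + 5)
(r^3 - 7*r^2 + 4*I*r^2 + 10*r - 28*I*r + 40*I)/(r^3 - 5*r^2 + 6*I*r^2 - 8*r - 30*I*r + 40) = (r - 2)/(r + 2*I)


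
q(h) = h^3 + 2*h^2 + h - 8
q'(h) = 3*h^2 + 4*h + 1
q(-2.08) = -10.43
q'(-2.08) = 5.66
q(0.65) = -6.23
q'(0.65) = 4.87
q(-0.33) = -8.15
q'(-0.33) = 0.01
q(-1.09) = -8.01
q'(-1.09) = 0.20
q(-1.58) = -8.53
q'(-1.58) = 2.17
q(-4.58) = -66.70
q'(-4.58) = 45.61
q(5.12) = 183.77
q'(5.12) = 100.12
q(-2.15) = -10.84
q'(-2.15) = 6.27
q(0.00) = -8.00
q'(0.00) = 1.00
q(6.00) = 286.00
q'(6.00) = 133.00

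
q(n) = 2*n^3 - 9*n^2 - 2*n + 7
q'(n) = 6*n^2 - 18*n - 2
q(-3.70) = -210.12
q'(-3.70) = 146.74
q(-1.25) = -8.47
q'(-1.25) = 29.88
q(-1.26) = -8.77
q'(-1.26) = 30.21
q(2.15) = -19.03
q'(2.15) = -12.96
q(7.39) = 307.88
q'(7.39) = 192.65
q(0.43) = 4.63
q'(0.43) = -8.63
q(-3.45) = -175.35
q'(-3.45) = 131.52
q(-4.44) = -336.60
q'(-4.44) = 196.20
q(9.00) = 718.00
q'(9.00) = 322.00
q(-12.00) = -4721.00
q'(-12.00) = 1078.00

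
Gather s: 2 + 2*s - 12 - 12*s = -10*s - 10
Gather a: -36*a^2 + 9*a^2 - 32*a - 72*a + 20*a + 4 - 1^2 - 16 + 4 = -27*a^2 - 84*a - 9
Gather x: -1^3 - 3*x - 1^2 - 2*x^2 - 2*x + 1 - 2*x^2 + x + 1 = -4*x^2 - 4*x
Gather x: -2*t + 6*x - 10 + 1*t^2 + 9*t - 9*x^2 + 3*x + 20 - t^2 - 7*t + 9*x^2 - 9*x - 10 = 0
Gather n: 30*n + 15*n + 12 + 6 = 45*n + 18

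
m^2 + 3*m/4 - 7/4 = (m - 1)*(m + 7/4)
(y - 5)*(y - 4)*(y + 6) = y^3 - 3*y^2 - 34*y + 120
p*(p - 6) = p^2 - 6*p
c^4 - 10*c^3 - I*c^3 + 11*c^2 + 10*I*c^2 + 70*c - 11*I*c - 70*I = (c - 7)*(c - 5)*(c + 2)*(c - I)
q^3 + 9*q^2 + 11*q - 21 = (q - 1)*(q + 3)*(q + 7)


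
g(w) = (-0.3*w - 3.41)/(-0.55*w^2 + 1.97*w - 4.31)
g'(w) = (-0.3*w - 3.41)*(1.1*w - 1.97)/(-0.55*w^2 + 1.97*w - 4.31)^2 - 0.3/(-0.55*w^2 + 1.97*w - 4.31) = (-0.165*w^2 - 3.751*w + 8.0107)/(0.3025*w^4 - 2.167*w^3 + 8.6219*w^2 - 16.9814*w + 18.5761)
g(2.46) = 1.49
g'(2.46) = -0.28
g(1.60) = 1.52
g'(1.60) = 0.24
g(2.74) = 1.39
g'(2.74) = -0.38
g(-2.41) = 0.22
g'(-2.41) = 0.11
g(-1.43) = 0.36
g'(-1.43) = 0.19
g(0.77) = 1.17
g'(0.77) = 0.52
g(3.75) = 0.97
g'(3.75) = -0.39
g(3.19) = 1.21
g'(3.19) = -0.43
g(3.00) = 1.29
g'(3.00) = -0.42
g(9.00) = 0.20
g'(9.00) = -0.04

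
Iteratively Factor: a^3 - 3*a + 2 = (a - 1)*(a^2 + a - 2) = (a - 1)*(a + 2)*(a - 1)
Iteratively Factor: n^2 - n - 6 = (n - 3)*(n + 2)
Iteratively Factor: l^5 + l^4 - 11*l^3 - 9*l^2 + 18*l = (l - 3)*(l^4 + 4*l^3 + l^2 - 6*l) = (l - 3)*(l + 2)*(l^3 + 2*l^2 - 3*l) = (l - 3)*(l + 2)*(l + 3)*(l^2 - l) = (l - 3)*(l - 1)*(l + 2)*(l + 3)*(l)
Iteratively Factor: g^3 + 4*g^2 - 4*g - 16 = (g + 4)*(g^2 - 4) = (g - 2)*(g + 4)*(g + 2)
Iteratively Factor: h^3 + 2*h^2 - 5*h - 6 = (h - 2)*(h^2 + 4*h + 3) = (h - 2)*(h + 1)*(h + 3)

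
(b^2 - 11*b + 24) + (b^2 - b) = 2*b^2 - 12*b + 24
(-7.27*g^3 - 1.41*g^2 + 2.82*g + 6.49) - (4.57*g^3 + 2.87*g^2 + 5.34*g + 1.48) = -11.84*g^3 - 4.28*g^2 - 2.52*g + 5.01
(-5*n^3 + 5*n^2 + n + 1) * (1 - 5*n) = 25*n^4 - 30*n^3 - 4*n + 1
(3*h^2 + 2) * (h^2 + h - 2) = 3*h^4 + 3*h^3 - 4*h^2 + 2*h - 4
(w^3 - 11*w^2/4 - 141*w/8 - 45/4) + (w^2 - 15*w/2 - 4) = w^3 - 7*w^2/4 - 201*w/8 - 61/4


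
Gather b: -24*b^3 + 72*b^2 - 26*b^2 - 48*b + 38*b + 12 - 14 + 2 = -24*b^3 + 46*b^2 - 10*b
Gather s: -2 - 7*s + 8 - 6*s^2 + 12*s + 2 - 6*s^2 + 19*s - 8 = -12*s^2 + 24*s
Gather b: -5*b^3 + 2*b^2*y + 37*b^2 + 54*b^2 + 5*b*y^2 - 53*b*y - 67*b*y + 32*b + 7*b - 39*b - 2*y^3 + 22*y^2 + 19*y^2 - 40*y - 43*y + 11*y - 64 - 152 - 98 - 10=-5*b^3 + b^2*(2*y + 91) + b*(5*y^2 - 120*y) - 2*y^3 + 41*y^2 - 72*y - 324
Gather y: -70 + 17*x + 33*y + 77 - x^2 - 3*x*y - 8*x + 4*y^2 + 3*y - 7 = -x^2 + 9*x + 4*y^2 + y*(36 - 3*x)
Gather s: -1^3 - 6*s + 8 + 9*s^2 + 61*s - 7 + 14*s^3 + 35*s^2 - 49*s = 14*s^3 + 44*s^2 + 6*s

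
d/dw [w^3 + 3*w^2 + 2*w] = 3*w^2 + 6*w + 2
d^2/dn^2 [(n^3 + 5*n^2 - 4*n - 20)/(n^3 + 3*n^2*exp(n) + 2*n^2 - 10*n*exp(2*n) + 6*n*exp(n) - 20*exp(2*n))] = (-3*n^5*exp(n) + 49*n^4*exp(2*n) - 3*n^4*exp(n) - 90*n^3*exp(3*n) + 49*n^3*exp(2*n) + 60*n^3*exp(n) + 6*n^3 + 400*n^2*exp(4*n) - 90*n^2*exp(3*n) - 790*n^2*exp(2*n) - 180*n^2*exp(n) - 60*n^2 + 400*n*exp(4*n) + 900*n*exp(3*n) + 1600*n*exp(2*n) - 180*n*exp(n) - 5000*exp(4*n) + 1980*exp(3*n) - 380*exp(2*n))/(n^6 + 9*n^5*exp(n) - 3*n^4*exp(2*n) - 153*n^3*exp(3*n) + 30*n^2*exp(4*n) + 900*n*exp(5*n) - 1000*exp(6*n))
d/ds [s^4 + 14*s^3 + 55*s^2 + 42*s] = 4*s^3 + 42*s^2 + 110*s + 42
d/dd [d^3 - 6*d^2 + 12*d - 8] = 3*d^2 - 12*d + 12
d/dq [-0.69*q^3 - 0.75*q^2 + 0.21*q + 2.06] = -2.07*q^2 - 1.5*q + 0.21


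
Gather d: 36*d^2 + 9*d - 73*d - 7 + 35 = 36*d^2 - 64*d + 28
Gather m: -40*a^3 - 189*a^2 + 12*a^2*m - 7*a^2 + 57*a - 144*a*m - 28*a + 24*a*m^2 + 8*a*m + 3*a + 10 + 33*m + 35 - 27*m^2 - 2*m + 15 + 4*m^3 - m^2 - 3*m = -40*a^3 - 196*a^2 + 32*a + 4*m^3 + m^2*(24*a - 28) + m*(12*a^2 - 136*a + 28) + 60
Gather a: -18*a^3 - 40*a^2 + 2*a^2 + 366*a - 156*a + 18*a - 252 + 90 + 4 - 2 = -18*a^3 - 38*a^2 + 228*a - 160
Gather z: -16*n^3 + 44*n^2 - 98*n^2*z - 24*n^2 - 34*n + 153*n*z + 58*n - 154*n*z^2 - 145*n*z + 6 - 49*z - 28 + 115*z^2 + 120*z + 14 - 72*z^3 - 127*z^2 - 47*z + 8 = -16*n^3 + 20*n^2 + 24*n - 72*z^3 + z^2*(-154*n - 12) + z*(-98*n^2 + 8*n + 24)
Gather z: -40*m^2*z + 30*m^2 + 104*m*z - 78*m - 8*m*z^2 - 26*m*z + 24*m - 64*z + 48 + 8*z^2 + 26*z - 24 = 30*m^2 - 54*m + z^2*(8 - 8*m) + z*(-40*m^2 + 78*m - 38) + 24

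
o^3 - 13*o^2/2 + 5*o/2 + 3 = (o - 6)*(o - 1)*(o + 1/2)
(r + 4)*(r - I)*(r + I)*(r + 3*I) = r^4 + 4*r^3 + 3*I*r^3 + r^2 + 12*I*r^2 + 4*r + 3*I*r + 12*I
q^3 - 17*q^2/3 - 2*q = q*(q - 6)*(q + 1/3)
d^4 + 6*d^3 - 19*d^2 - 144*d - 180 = (d - 5)*(d + 2)*(d + 3)*(d + 6)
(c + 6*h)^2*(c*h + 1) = c^3*h + 12*c^2*h^2 + c^2 + 36*c*h^3 + 12*c*h + 36*h^2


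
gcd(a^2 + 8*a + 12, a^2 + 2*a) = a + 2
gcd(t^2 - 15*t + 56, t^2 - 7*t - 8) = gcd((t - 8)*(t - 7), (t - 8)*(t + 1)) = t - 8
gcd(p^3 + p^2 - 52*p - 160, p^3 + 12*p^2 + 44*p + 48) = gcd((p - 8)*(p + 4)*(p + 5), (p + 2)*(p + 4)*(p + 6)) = p + 4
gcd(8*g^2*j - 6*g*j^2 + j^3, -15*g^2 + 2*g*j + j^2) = 1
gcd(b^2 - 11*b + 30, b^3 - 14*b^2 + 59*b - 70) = b - 5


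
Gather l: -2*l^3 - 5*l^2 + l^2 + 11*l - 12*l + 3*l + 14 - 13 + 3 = -2*l^3 - 4*l^2 + 2*l + 4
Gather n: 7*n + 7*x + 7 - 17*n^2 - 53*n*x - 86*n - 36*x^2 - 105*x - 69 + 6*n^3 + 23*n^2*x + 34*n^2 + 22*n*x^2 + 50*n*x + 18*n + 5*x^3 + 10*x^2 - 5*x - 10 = 6*n^3 + n^2*(23*x + 17) + n*(22*x^2 - 3*x - 61) + 5*x^3 - 26*x^2 - 103*x - 72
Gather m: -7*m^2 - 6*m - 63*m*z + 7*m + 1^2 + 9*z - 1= -7*m^2 + m*(1 - 63*z) + 9*z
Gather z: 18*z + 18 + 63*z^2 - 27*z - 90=63*z^2 - 9*z - 72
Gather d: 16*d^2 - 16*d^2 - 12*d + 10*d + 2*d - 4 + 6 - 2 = 0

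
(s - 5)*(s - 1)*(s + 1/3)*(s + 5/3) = s^4 - 4*s^3 - 58*s^2/9 + 20*s/3 + 25/9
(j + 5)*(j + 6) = j^2 + 11*j + 30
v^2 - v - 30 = (v - 6)*(v + 5)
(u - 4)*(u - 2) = u^2 - 6*u + 8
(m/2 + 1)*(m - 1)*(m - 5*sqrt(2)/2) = m^3/2 - 5*sqrt(2)*m^2/4 + m^2/2 - 5*sqrt(2)*m/4 - m + 5*sqrt(2)/2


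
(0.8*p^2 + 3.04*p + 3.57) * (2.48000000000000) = 1.984*p^2 + 7.5392*p + 8.8536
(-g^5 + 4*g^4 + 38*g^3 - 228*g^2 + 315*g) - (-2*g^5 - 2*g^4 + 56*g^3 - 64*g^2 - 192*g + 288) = g^5 + 6*g^4 - 18*g^3 - 164*g^2 + 507*g - 288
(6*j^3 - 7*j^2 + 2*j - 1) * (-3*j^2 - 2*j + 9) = -18*j^5 + 9*j^4 + 62*j^3 - 64*j^2 + 20*j - 9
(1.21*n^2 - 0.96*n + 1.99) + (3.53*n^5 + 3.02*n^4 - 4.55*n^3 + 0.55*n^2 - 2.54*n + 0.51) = 3.53*n^5 + 3.02*n^4 - 4.55*n^3 + 1.76*n^2 - 3.5*n + 2.5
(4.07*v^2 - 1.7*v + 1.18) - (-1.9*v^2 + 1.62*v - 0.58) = 5.97*v^2 - 3.32*v + 1.76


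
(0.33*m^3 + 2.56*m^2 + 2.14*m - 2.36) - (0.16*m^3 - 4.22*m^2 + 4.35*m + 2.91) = 0.17*m^3 + 6.78*m^2 - 2.21*m - 5.27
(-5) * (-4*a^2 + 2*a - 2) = 20*a^2 - 10*a + 10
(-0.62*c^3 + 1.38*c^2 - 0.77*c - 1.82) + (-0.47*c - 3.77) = -0.62*c^3 + 1.38*c^2 - 1.24*c - 5.59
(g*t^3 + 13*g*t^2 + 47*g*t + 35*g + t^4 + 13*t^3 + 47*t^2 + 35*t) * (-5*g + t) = -5*g^2*t^3 - 65*g^2*t^2 - 235*g^2*t - 175*g^2 - 4*g*t^4 - 52*g*t^3 - 188*g*t^2 - 140*g*t + t^5 + 13*t^4 + 47*t^3 + 35*t^2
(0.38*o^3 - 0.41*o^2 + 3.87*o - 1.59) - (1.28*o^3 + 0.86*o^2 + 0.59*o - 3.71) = -0.9*o^3 - 1.27*o^2 + 3.28*o + 2.12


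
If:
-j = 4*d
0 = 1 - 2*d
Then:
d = 1/2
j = -2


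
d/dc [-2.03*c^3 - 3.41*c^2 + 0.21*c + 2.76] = -6.09*c^2 - 6.82*c + 0.21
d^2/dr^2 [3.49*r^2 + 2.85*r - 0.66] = 6.98000000000000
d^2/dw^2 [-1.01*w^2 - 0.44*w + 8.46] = -2.02000000000000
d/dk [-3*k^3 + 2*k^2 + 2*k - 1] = -9*k^2 + 4*k + 2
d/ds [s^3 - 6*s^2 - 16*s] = 3*s^2 - 12*s - 16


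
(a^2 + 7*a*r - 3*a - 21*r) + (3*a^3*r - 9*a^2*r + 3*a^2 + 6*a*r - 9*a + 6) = 3*a^3*r - 9*a^2*r + 4*a^2 + 13*a*r - 12*a - 21*r + 6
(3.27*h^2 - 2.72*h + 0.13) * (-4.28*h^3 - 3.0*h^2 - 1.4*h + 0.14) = -13.9956*h^5 + 1.8316*h^4 + 3.0256*h^3 + 3.8758*h^2 - 0.5628*h + 0.0182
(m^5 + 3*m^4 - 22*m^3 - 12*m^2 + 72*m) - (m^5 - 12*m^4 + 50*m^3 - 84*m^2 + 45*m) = 15*m^4 - 72*m^3 + 72*m^2 + 27*m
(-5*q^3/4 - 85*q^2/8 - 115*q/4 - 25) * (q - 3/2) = -5*q^4/4 - 35*q^3/4 - 205*q^2/16 + 145*q/8 + 75/2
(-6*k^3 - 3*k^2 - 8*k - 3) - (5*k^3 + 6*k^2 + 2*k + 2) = -11*k^3 - 9*k^2 - 10*k - 5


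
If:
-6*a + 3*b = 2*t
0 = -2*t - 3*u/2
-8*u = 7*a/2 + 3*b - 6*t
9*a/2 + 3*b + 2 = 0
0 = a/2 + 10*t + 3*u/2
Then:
No Solution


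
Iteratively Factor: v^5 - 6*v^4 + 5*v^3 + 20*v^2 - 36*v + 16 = (v - 1)*(v^4 - 5*v^3 + 20*v - 16) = (v - 2)*(v - 1)*(v^3 - 3*v^2 - 6*v + 8) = (v - 4)*(v - 2)*(v - 1)*(v^2 + v - 2) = (v - 4)*(v - 2)*(v - 1)^2*(v + 2)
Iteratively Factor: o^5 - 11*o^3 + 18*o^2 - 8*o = (o - 2)*(o^4 + 2*o^3 - 7*o^2 + 4*o) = (o - 2)*(o + 4)*(o^3 - 2*o^2 + o) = o*(o - 2)*(o + 4)*(o^2 - 2*o + 1) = o*(o - 2)*(o - 1)*(o + 4)*(o - 1)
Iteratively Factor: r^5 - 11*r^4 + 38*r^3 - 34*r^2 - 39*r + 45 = (r - 5)*(r^4 - 6*r^3 + 8*r^2 + 6*r - 9) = (r - 5)*(r + 1)*(r^3 - 7*r^2 + 15*r - 9) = (r - 5)*(r - 1)*(r + 1)*(r^2 - 6*r + 9) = (r - 5)*(r - 3)*(r - 1)*(r + 1)*(r - 3)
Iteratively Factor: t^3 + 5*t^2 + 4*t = (t + 1)*(t^2 + 4*t) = (t + 1)*(t + 4)*(t)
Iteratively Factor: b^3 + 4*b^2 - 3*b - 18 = (b + 3)*(b^2 + b - 6) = (b - 2)*(b + 3)*(b + 3)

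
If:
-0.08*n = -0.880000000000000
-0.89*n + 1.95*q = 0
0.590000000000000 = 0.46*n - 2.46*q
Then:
No Solution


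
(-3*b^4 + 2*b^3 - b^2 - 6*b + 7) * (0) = 0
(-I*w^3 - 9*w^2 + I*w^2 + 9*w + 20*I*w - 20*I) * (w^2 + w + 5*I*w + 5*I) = -I*w^5 - 4*w^4 - 24*I*w^3 - 96*w^2 + 25*I*w + 100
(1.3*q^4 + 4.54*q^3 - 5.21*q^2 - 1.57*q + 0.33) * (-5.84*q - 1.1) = -7.592*q^5 - 27.9436*q^4 + 25.4324*q^3 + 14.8998*q^2 - 0.2002*q - 0.363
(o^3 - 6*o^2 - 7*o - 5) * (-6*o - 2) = -6*o^4 + 34*o^3 + 54*o^2 + 44*o + 10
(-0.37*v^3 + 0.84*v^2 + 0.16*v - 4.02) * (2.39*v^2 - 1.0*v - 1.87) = -0.8843*v^5 + 2.3776*v^4 + 0.2343*v^3 - 11.3386*v^2 + 3.7208*v + 7.5174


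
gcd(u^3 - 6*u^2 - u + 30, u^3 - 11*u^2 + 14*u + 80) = u^2 - 3*u - 10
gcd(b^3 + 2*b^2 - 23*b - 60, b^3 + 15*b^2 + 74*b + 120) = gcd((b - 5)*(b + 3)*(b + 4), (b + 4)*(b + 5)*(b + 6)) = b + 4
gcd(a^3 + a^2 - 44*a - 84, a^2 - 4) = a + 2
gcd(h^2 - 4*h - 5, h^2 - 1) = h + 1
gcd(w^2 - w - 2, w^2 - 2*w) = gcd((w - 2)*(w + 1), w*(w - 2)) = w - 2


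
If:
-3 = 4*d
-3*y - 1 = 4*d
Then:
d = -3/4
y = 2/3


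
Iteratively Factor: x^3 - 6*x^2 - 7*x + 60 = (x - 4)*(x^2 - 2*x - 15) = (x - 4)*(x + 3)*(x - 5)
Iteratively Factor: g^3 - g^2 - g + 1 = (g - 1)*(g^2 - 1) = (g - 1)*(g + 1)*(g - 1)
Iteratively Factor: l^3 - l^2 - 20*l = (l)*(l^2 - l - 20) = l*(l + 4)*(l - 5)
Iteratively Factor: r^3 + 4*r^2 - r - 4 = (r - 1)*(r^2 + 5*r + 4) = (r - 1)*(r + 1)*(r + 4)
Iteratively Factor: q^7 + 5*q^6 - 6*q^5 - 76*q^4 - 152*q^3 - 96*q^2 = (q + 2)*(q^6 + 3*q^5 - 12*q^4 - 52*q^3 - 48*q^2) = (q + 2)^2*(q^5 + q^4 - 14*q^3 - 24*q^2) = q*(q + 2)^2*(q^4 + q^3 - 14*q^2 - 24*q) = q*(q - 4)*(q + 2)^2*(q^3 + 5*q^2 + 6*q) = q^2*(q - 4)*(q + 2)^2*(q^2 + 5*q + 6) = q^2*(q - 4)*(q + 2)^3*(q + 3)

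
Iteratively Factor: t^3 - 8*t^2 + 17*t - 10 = (t - 5)*(t^2 - 3*t + 2) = (t - 5)*(t - 1)*(t - 2)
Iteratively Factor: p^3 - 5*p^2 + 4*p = (p)*(p^2 - 5*p + 4) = p*(p - 1)*(p - 4)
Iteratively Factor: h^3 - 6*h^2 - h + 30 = (h - 5)*(h^2 - h - 6) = (h - 5)*(h + 2)*(h - 3)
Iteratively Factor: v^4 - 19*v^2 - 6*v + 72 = (v - 2)*(v^3 + 2*v^2 - 15*v - 36) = (v - 2)*(v + 3)*(v^2 - v - 12) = (v - 4)*(v - 2)*(v + 3)*(v + 3)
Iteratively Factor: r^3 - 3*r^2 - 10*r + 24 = (r - 4)*(r^2 + r - 6) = (r - 4)*(r - 2)*(r + 3)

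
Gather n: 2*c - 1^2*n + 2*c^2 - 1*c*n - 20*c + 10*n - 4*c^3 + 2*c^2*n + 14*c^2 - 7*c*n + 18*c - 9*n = -4*c^3 + 16*c^2 + n*(2*c^2 - 8*c)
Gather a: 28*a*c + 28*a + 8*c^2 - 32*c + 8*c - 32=a*(28*c + 28) + 8*c^2 - 24*c - 32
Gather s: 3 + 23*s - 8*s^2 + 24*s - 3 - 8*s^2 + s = -16*s^2 + 48*s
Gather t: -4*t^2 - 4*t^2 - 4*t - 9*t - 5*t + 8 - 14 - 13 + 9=-8*t^2 - 18*t - 10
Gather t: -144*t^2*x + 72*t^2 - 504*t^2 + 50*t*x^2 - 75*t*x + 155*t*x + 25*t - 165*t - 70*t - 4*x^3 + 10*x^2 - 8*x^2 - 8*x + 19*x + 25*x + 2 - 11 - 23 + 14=t^2*(-144*x - 432) + t*(50*x^2 + 80*x - 210) - 4*x^3 + 2*x^2 + 36*x - 18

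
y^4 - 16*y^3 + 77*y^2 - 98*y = y*(y - 7)^2*(y - 2)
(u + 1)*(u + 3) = u^2 + 4*u + 3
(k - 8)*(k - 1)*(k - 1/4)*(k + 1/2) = k^4 - 35*k^3/4 + 45*k^2/8 + 25*k/8 - 1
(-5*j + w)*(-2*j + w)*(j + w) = 10*j^3 + 3*j^2*w - 6*j*w^2 + w^3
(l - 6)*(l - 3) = l^2 - 9*l + 18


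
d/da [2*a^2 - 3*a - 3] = 4*a - 3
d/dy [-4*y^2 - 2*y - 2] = -8*y - 2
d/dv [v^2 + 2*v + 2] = 2*v + 2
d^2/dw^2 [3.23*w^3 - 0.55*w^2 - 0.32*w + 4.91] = 19.38*w - 1.1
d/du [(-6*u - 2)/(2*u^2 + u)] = 2*(6*u^2 + 4*u + 1)/(u^2*(4*u^2 + 4*u + 1))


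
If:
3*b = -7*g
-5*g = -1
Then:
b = -7/15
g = 1/5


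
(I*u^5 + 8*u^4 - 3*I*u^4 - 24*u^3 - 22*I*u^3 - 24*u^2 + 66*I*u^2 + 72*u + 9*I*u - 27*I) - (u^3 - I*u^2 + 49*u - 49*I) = I*u^5 + 8*u^4 - 3*I*u^4 - 25*u^3 - 22*I*u^3 - 24*u^2 + 67*I*u^2 + 23*u + 9*I*u + 22*I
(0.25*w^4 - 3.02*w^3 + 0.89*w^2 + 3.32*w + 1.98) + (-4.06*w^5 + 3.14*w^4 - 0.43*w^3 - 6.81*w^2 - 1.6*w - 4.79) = -4.06*w^5 + 3.39*w^4 - 3.45*w^3 - 5.92*w^2 + 1.72*w - 2.81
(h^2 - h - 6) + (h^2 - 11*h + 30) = 2*h^2 - 12*h + 24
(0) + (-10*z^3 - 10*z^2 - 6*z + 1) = -10*z^3 - 10*z^2 - 6*z + 1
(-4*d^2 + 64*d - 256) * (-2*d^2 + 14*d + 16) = 8*d^4 - 184*d^3 + 1344*d^2 - 2560*d - 4096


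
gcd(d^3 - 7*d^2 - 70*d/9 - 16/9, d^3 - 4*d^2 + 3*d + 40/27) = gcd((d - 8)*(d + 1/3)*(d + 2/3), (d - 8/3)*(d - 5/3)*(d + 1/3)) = d + 1/3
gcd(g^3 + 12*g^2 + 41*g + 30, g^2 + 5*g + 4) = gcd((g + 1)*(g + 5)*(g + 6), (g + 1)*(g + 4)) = g + 1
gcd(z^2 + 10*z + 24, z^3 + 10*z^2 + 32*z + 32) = z + 4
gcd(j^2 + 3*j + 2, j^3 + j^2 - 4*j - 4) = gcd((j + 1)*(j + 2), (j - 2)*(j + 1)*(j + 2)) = j^2 + 3*j + 2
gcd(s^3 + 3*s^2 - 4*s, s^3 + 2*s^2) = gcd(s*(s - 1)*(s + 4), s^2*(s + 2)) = s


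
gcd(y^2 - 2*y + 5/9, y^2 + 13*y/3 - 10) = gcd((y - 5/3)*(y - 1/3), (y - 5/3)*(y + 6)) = y - 5/3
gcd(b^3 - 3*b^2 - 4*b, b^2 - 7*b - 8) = b + 1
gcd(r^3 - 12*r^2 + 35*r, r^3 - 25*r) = r^2 - 5*r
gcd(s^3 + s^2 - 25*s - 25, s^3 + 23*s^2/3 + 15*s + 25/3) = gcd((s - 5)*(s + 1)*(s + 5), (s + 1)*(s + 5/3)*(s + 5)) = s^2 + 6*s + 5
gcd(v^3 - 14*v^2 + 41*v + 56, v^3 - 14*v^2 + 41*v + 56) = v^3 - 14*v^2 + 41*v + 56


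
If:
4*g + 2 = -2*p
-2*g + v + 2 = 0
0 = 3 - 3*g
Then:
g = 1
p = -3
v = 0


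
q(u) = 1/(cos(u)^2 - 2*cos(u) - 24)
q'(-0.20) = 0.00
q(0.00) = -0.04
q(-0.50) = -0.04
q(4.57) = -0.04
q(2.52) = -0.05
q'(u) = (2*sin(u)*cos(u) - 2*sin(u))/(cos(u)^2 - 2*cos(u) - 24)^2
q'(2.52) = -0.00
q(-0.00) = -0.04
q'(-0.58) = 0.00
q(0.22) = -0.04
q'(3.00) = 0.00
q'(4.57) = 0.00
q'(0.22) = -0.00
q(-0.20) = -0.04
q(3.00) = -0.05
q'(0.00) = 0.00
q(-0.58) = -0.04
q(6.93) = -0.04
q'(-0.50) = 0.00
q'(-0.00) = 0.00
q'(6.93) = -0.00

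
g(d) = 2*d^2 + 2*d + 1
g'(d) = 4*d + 2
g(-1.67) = 3.24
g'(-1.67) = -4.68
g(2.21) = 15.19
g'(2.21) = 10.84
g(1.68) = 10.00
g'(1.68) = 8.72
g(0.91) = 4.48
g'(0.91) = 5.64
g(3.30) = 29.38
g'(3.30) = 15.20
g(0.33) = 1.88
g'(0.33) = 3.32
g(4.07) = 42.27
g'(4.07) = 18.28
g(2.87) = 23.21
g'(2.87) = 13.48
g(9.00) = 181.00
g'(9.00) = 38.00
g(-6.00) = 61.00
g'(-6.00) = -22.00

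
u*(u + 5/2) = u^2 + 5*u/2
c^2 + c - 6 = (c - 2)*(c + 3)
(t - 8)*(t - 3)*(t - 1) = t^3 - 12*t^2 + 35*t - 24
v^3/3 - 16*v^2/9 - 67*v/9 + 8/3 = (v/3 + 1)*(v - 8)*(v - 1/3)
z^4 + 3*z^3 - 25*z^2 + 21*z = z*(z - 3)*(z - 1)*(z + 7)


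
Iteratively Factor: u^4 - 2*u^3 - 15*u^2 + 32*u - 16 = (u + 4)*(u^3 - 6*u^2 + 9*u - 4) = (u - 4)*(u + 4)*(u^2 - 2*u + 1) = (u - 4)*(u - 1)*(u + 4)*(u - 1)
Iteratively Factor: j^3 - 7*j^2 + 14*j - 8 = (j - 4)*(j^2 - 3*j + 2) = (j - 4)*(j - 1)*(j - 2)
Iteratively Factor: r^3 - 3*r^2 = (r)*(r^2 - 3*r) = r*(r - 3)*(r)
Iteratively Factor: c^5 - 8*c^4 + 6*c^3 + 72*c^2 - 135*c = (c + 3)*(c^4 - 11*c^3 + 39*c^2 - 45*c) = (c - 5)*(c + 3)*(c^3 - 6*c^2 + 9*c) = (c - 5)*(c - 3)*(c + 3)*(c^2 - 3*c) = (c - 5)*(c - 3)^2*(c + 3)*(c)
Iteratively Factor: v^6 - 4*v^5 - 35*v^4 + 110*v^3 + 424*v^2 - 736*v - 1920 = (v + 4)*(v^5 - 8*v^4 - 3*v^3 + 122*v^2 - 64*v - 480) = (v - 4)*(v + 4)*(v^4 - 4*v^3 - 19*v^2 + 46*v + 120) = (v - 4)^2*(v + 4)*(v^3 - 19*v - 30) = (v - 4)^2*(v + 3)*(v + 4)*(v^2 - 3*v - 10) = (v - 5)*(v - 4)^2*(v + 3)*(v + 4)*(v + 2)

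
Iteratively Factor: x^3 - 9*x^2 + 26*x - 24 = (x - 3)*(x^2 - 6*x + 8) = (x - 4)*(x - 3)*(x - 2)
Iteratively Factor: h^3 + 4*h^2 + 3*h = (h + 1)*(h^2 + 3*h) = h*(h + 1)*(h + 3)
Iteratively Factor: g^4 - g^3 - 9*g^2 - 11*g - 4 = (g + 1)*(g^3 - 2*g^2 - 7*g - 4) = (g - 4)*(g + 1)*(g^2 + 2*g + 1) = (g - 4)*(g + 1)^2*(g + 1)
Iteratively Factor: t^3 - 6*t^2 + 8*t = (t)*(t^2 - 6*t + 8) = t*(t - 4)*(t - 2)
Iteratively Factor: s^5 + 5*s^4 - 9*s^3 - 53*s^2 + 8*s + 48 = (s - 1)*(s^4 + 6*s^3 - 3*s^2 - 56*s - 48) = (s - 1)*(s + 1)*(s^3 + 5*s^2 - 8*s - 48) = (s - 3)*(s - 1)*(s + 1)*(s^2 + 8*s + 16) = (s - 3)*(s - 1)*(s + 1)*(s + 4)*(s + 4)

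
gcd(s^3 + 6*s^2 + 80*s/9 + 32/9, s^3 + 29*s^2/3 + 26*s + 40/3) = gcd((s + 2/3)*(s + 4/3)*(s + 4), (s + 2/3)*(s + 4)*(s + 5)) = s^2 + 14*s/3 + 8/3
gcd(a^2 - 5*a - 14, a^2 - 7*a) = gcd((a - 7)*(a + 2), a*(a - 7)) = a - 7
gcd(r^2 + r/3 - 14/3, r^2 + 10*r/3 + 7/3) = r + 7/3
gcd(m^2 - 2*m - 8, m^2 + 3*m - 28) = m - 4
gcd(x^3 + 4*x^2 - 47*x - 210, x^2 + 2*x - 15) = x + 5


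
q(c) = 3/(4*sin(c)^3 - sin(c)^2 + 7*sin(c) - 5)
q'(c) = 3*(-12*sin(c)^2*cos(c) + 2*sin(c)*cos(c) - 7*cos(c))/(4*sin(c)^3 - sin(c)^2 + 7*sin(c) - 5)^2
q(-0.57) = -0.31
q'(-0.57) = -0.31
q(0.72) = 9.16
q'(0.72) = -228.94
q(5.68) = -0.30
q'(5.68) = -0.30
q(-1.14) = -0.20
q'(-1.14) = -0.10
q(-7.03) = -0.26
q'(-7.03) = -0.23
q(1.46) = 0.61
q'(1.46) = -0.23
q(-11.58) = 1.22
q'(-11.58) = -3.73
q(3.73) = -0.30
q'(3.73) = 0.30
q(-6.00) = -0.99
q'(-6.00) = -2.31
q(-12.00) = -3.28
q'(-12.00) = -28.43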